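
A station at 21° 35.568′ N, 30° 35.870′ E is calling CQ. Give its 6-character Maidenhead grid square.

KL51ho

Shift to the Maidenhead origin (180°W, 90°S): lon 210.5978, lat 111.5928.
Field: lon ⌊210.5978/20⌋ = 10 → K; lat ⌊111.5928/10⌋ = 11 → L.
Square: lon ⌊10.5978/2⌋ = 5; lat ⌊1.5928/1⌋ = 1.
Subsquare: lon ⌊0.5978/0.0833333⌋ = 7 → h; lat ⌊0.5928/0.0416667⌋ = 14 → o.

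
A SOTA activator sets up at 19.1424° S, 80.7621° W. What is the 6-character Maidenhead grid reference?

EH90ou

Add 180° to longitude and 90° to latitude: 99.2379, 70.8576.
Field: lon ⌊99.2379/20⌋ = 4 → E; lat ⌊70.8576/10⌋ = 7 → H.
Square: lon ⌊19.2379/2⌋ = 9; lat ⌊0.8576/1⌋ = 0.
Subsquare: lon ⌊1.2379/0.0833333⌋ = 14 → o; lat ⌊0.8576/0.0416667⌋ = 20 → u.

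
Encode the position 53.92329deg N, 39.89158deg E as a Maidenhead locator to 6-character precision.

Add 180° to longitude and 90° to latitude: 219.8916, 143.9233.
Field: 219.8916/20 → 10 → K, 143.9233/10 → 14 → O; chars KO.
Square: 19.8916/2 → 9, 3.9233/1 → 3; chars 93.
Subsquare: 1.8916/0.0833333 → 22 → w, 0.9233/0.0416667 → 22 → w; chars ww.

KO93ww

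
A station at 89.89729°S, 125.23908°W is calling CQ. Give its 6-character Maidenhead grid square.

CA70jc

Add 180° to longitude and 90° to latitude: 54.7609, 0.1027.
Field (20°×10°, letters A–R): lon ⌊54.7609/20⌋ = 2 → C; lat ⌊0.1027/10⌋ = 0 → A.
Square (2°×1°, digits 0–9): lon ⌊14.7609/2⌋ = 7; lat ⌊0.1027/1⌋ = 0.
Subsquare (5′×2.5′, letters a–x): lon ⌊0.7609/0.0833333⌋ = 9 → j; lat ⌊0.1027/0.0416667⌋ = 2 → c.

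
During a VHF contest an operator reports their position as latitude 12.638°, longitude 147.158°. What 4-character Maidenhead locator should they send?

Shift to the Maidenhead origin (180°W, 90°S): lon 327.16, lat 102.64.
Field: lon ⌊327.16/20⌋ = 16 → Q; lat ⌊102.64/10⌋ = 10 → K.
Square: lon ⌊7.16/2⌋ = 3; lat ⌊2.64/1⌋ = 2.

QK32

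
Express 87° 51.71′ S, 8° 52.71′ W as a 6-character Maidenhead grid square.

Offset from 180°W / 90°S: lon 171.1215°, lat 2.1382°.
Field: lon ⌊171.1215/20⌋ = 8 → I; lat ⌊2.1382/10⌋ = 0 → A.
Square: lon ⌊11.1215/2⌋ = 5; lat ⌊2.1382/1⌋ = 2.
Subsquare: lon ⌊1.1215/0.0833333⌋ = 13 → n; lat ⌊0.1382/0.0416667⌋ = 3 → d.

IA52nd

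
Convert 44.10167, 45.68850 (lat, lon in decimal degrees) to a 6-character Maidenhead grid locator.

LN24uc

Offset from 180°W / 90°S: lon 225.6885°, lat 134.1017°.
Field: 225.6885/20 → 11 → L, 134.1017/10 → 13 → N; chars LN.
Square: 5.6885/2 → 2, 4.1017/1 → 4; chars 24.
Subsquare: 1.6885/0.0833333 → 20 → u, 0.1017/0.0416667 → 2 → c; chars uc.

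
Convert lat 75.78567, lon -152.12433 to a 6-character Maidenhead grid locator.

BQ35ws

Add 180° to longitude and 90° to latitude: 27.8757, 165.7857.
Field: lon ⌊27.8757/20⌋ = 1 → B; lat ⌊165.7857/10⌋ = 16 → Q.
Square: lon ⌊7.8757/2⌋ = 3; lat ⌊5.7857/1⌋ = 5.
Subsquare: lon ⌊1.8757/0.0833333⌋ = 22 → w; lat ⌊0.7857/0.0416667⌋ = 18 → s.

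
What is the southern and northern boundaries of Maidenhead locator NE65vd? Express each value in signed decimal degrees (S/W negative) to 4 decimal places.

Field N=13, E=4: +13·20° lon, +4·10° lat → SW at lon 80°, lat -50°.
Square 6, 5: +6·2° lon, +5·1° lat → SW at lon 92°, lat -45°.
Subsquare v=21, d=3: +21·0.0833333° lon, +3·0.0416667° lat → SW at lon 93.75°, lat -44.875°.
Cell spans 0.0833333° lon × 0.0416667° lat.
south -44.8750, north -44.8333.

-44.8750, -44.8333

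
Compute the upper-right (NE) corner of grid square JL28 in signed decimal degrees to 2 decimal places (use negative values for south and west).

Field J=9, L=11: +9·20° lon, +11·10° lat → SW at lon 0°, lat 20°.
Square 2, 8: +2·2° lon, +8·1° lat → SW at lon 4°, lat 28°.
Cell spans 2° lon × 1° lat. NE corner is SW corner plus one full cell.
latitude 29.00, longitude 6.00.

29.00, 6.00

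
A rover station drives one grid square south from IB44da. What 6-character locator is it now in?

IB43dx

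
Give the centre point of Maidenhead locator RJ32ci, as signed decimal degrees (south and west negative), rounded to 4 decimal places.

2.3542, 166.2083

Field R=17, J=9: +17·20° lon, +9·10° lat → SW at lon 160°, lat 0°.
Square 3, 2: +3·2° lon, +2·1° lat → SW at lon 166°, lat 2°.
Subsquare c=2, i=8: +2·0.0833333° lon, +8·0.0416667° lat → SW at lon 166.167°, lat 2.33333°.
Cell spans 0.0833333° lon × 0.0416667° lat. Centre is SW corner plus half of each.
latitude 2.3542, longitude 166.2083.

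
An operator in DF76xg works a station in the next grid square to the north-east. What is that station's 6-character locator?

DF86ah

Longitude subsquare x = 23; +1 → 24, wraps to 0 = a, carry into square.
Longitude square 7; +1 → 8.
Latitude subsquare g = 6; +1 → 7 = h.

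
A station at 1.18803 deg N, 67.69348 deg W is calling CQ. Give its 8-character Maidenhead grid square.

Shift to the Maidenhead origin (180°W, 90°S): lon 112.30652, lat 91.18803.
Field: lon ⌊112.30652/20⌋ = 5 → F; lat ⌊91.18803/10⌋ = 9 → J.
Square: lon ⌊12.30652/2⌋ = 6; lat ⌊1.18803/1⌋ = 1.
Subsquare: lon ⌊0.30652/0.0833333⌋ = 3 → d; lat ⌊0.18803/0.0416667⌋ = 4 → e.
Extended square: lon ⌊0.05652/0.00833333⌋ = 6; lat ⌊0.02136/0.00416667⌋ = 5.

FJ61de65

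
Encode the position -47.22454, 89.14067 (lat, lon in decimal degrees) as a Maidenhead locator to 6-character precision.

Shift to the Maidenhead origin (180°W, 90°S): lon 269.1407, lat 42.7755.
Field: 269.1407/20 → 13 → N, 42.7755/10 → 4 → E; chars NE.
Square: 9.1407/2 → 4, 2.7755/1 → 2; chars 42.
Subsquare: 1.1407/0.0833333 → 13 → n, 0.7755/0.0416667 → 18 → s; chars ns.

NE42ns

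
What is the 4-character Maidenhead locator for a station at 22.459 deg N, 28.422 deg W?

Offset from 180°W / 90°S: lon 151.58°, lat 112.46°.
Field (20°×10°, letters A–R): lon ⌊151.58/20⌋ = 7 → H; lat ⌊112.46/10⌋ = 11 → L.
Square (2°×1°, digits 0–9): lon ⌊11.58/2⌋ = 5; lat ⌊2.46/1⌋ = 2.

HL52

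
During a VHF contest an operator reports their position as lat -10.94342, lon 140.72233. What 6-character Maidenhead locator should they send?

QH09ib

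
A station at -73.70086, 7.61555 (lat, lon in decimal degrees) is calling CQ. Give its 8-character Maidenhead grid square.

JB36th31

Add 180° to longitude and 90° to latitude: 187.61555, 16.29914.
Field: 187.61555/20 → 9 → J, 16.29914/10 → 1 → B; chars JB.
Square: 7.61555/2 → 3, 6.29914/1 → 6; chars 36.
Subsquare: 1.61555/0.0833333 → 19 → t, 0.29914/0.0416667 → 7 → h; chars th.
Extended square: 0.03222/0.00833333 → 3, 0.00747/0.00416667 → 1; chars 31.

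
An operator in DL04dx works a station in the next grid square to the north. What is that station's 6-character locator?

Latitude subsquare x = 23; +1 → 24, wraps to 0 = a, carry into square.
Latitude square 4; +1 → 5.
The longitude characters are unchanged.

DL05da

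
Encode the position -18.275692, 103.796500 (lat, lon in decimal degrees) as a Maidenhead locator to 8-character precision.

Offset from 180°W / 90°S: lon 283.79650°, lat 71.72431°.
Field: lon ⌊283.79650/20⌋ = 14 → O; lat ⌊71.72431/10⌋ = 7 → H.
Square: lon ⌊3.79650/2⌋ = 1; lat ⌊1.72431/1⌋ = 1.
Subsquare: lon ⌊1.79650/0.0833333⌋ = 21 → v; lat ⌊0.72431/0.0416667⌋ = 17 → r.
Extended square: lon ⌊0.04650/0.00833333⌋ = 5; lat ⌊0.01597/0.00416667⌋ = 3.

OH11vr53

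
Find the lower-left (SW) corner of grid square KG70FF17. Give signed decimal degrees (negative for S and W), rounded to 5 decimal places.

-29.76250, 34.42500

Field K=10, G=6: +10·20° lon, +6·10° lat → SW at lon 20°, lat -30°.
Square 7, 0: +7·2° lon, +0·1° lat → SW at lon 34°, lat -30°.
Subsquare f=5, f=5: +5·0.0833333° lon, +5·0.0416667° lat → SW at lon 34.4167°, lat -29.7917°.
Extended square 1, 7: +1·0.00833333° lon, +7·0.00416667° lat → SW at lon 34.425°, lat -29.7625°.
latitude -29.76250, longitude 34.42500.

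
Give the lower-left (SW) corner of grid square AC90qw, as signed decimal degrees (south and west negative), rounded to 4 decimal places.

Field A=0, C=2: +0·20° lon, +2·10° lat → SW at lon -180°, lat -70°.
Square 9, 0: +9·2° lon, +0·1° lat → SW at lon -162°, lat -70°.
Subsquare q=16, w=22: +16·0.0833333° lon, +22·0.0416667° lat → SW at lon -160.667°, lat -69.0833°.
latitude -69.0833, longitude -160.6667.

-69.0833, -160.6667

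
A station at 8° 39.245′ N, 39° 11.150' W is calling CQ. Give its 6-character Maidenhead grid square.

HJ08jp

Shift to the Maidenhead origin (180°W, 90°S): lon 140.8142, lat 98.6541.
Field (20°×10°, letters A–R): 140.8142/20 → 7 → H, 98.6541/10 → 9 → J; chars HJ.
Square (2°×1°, digits 0–9): 0.8142/2 → 0, 8.6541/1 → 8; chars 08.
Subsquare (5′×2.5′, letters a–x): 0.8142/0.0833333 → 9 → j, 0.6541/0.0416667 → 15 → p; chars jp.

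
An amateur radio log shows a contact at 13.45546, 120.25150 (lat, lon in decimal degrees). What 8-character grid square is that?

Offset from 180°W / 90°S: lon 300.25150°, lat 103.45546°.
Field: 300.25150/20 → 15 → P, 103.45546/10 → 10 → K; chars PK.
Square: 0.25150/2 → 0, 3.45546/1 → 3; chars 03.
Subsquare: 0.25150/0.0833333 → 3 → d, 0.45546/0.0416667 → 10 → k; chars dk.
Extended square: 0.00150/0.00833333 → 0, 0.03879/0.00416667 → 9; chars 09.

PK03dk09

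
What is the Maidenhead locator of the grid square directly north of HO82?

Latitude square 2; +1 → 3.
The longitude characters are unchanged.

HO83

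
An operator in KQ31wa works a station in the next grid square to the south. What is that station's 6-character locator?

Latitude subsquare a = 0; −1 → -1, wraps to 23 = x, carry into square.
Latitude square 1; −1 → 0.
The longitude characters are unchanged.

KQ30wx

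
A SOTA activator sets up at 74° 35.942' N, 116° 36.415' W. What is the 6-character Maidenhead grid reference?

Shift to the Maidenhead origin (180°W, 90°S): lon 63.3931, lat 164.5990.
Field: lon ⌊63.3931/20⌋ = 3 → D; lat ⌊164.5990/10⌋ = 16 → Q.
Square: lon ⌊3.3931/2⌋ = 1; lat ⌊4.5990/1⌋ = 4.
Subsquare: lon ⌊1.3931/0.0833333⌋ = 16 → q; lat ⌊0.5990/0.0416667⌋ = 14 → o.

DQ14qo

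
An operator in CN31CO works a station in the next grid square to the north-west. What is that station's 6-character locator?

CN31bp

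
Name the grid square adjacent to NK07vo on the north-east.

Longitude subsquare v = 21; +1 → 22 = w.
Latitude subsquare o = 14; +1 → 15 = p.

NK07wp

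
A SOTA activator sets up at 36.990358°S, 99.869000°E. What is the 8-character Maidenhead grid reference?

Shift to the Maidenhead origin (180°W, 90°S): lon 279.86900, lat 53.00964.
Field: lon ⌊279.86900/20⌋ = 13 → N; lat ⌊53.00964/10⌋ = 5 → F.
Square: lon ⌊19.86900/2⌋ = 9; lat ⌊3.00964/1⌋ = 3.
Subsquare: lon ⌊1.86900/0.0833333⌋ = 22 → w; lat ⌊0.00964/0.0416667⌋ = 0 → a.
Extended square: lon ⌊0.03567/0.00833333⌋ = 4; lat ⌊0.00964/0.00416667⌋ = 2.

NF93wa42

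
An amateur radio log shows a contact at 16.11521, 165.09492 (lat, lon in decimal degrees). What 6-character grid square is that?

Shift to the Maidenhead origin (180°W, 90°S): lon 345.0949, lat 106.1152.
Field (20°×10°, letters A–R): 345.0949/20 → 17 → R, 106.1152/10 → 10 → K; chars RK.
Square (2°×1°, digits 0–9): 5.0949/2 → 2, 6.1152/1 → 6; chars 26.
Subsquare (5′×2.5′, letters a–x): 1.0949/0.0833333 → 13 → n, 0.1152/0.0416667 → 2 → c; chars nc.

RK26nc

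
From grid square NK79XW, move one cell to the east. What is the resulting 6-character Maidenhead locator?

NK89aw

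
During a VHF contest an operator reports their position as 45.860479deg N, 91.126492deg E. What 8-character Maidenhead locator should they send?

NN55nu56

Offset from 180°W / 90°S: lon 271.12649°, lat 135.86048°.
Field: 271.12649/20 → 13 → N, 135.86048/10 → 13 → N; chars NN.
Square: 11.12649/2 → 5, 5.86048/1 → 5; chars 55.
Subsquare: 1.12649/0.0833333 → 13 → n, 0.86048/0.0416667 → 20 → u; chars nu.
Extended square: 0.04316/0.00833333 → 5, 0.02715/0.00416667 → 6; chars 56.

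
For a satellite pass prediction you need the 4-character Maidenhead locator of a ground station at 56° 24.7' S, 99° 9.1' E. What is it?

ND93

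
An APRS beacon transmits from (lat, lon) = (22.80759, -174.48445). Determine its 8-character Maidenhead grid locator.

AL22st13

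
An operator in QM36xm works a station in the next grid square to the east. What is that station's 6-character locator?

QM46am

Longitude subsquare x = 23; +1 → 24, wraps to 0 = a, carry into square.
Longitude square 3; +1 → 4.
The latitude characters are unchanged.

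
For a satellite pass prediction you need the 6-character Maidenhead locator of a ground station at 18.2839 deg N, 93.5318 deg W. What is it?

EK38fg

Add 180° to longitude and 90° to latitude: 86.4682, 108.2839.
Field: lon ⌊86.4682/20⌋ = 4 → E; lat ⌊108.2839/10⌋ = 10 → K.
Square: lon ⌊6.4682/2⌋ = 3; lat ⌊8.2839/1⌋ = 8.
Subsquare: lon ⌊0.4682/0.0833333⌋ = 5 → f; lat ⌊0.2839/0.0416667⌋ = 6 → g.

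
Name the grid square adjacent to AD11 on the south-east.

Longitude square 1; +1 → 2.
Latitude square 1; −1 → 0.

AD20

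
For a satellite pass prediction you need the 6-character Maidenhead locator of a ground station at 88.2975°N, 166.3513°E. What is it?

RR38eh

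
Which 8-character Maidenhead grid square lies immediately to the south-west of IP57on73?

Longitude extended square 7; −1 → 6.
Latitude extended square 3; −1 → 2.

IP57on62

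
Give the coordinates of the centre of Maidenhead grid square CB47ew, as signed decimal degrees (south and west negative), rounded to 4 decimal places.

Field C=2, B=1: +2·20° lon, +1·10° lat → SW at lon -140°, lat -80°.
Square 4, 7: +4·2° lon, +7·1° lat → SW at lon -132°, lat -73°.
Subsquare e=4, w=22: +4·0.0833333° lon, +22·0.0416667° lat → SW at lon -131.667°, lat -72.0833°.
Cell spans 0.0833333° lon × 0.0416667° lat. Centre is SW corner plus half of each.
latitude -72.0625, longitude -131.6250.

-72.0625, -131.6250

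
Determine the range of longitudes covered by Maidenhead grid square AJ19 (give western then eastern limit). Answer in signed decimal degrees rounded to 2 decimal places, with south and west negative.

-178.00, -176.00

Field A=0, J=9: +0·20° lon, +9·10° lat → SW at lon -180°, lat 0°.
Square 1, 9: +1·2° lon, +9·1° lat → SW at lon -178°, lat 9°.
Cell spans 2° lon × 1° lat.
west -178.00, east -176.00.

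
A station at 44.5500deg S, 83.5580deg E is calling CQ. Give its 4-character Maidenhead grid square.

NE15

Add 180° to longitude and 90° to latitude: 263.56, 45.45.
Field: 263.56/20 → 13 → N, 45.45/10 → 4 → E; chars NE.
Square: 3.56/2 → 1, 5.45/1 → 5; chars 15.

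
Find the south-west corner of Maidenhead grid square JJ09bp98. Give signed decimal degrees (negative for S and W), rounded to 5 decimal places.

Field J=9, J=9: +9·20° lon, +9·10° lat → SW at lon 0°, lat 0°.
Square 0, 9: +0·2° lon, +9·1° lat → SW at lon 0°, lat 9°.
Subsquare b=1, p=15: +1·0.0833333° lon, +15·0.0416667° lat → SW at lon 0.0833333°, lat 9.625°.
Extended square 9, 8: +9·0.00833333° lon, +8·0.00416667° lat → SW at lon 0.158333°, lat 9.65833°.
latitude 9.65833, longitude 0.15833.

9.65833, 0.15833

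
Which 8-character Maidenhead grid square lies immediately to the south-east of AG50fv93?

AG50gv02

Longitude extended square 9; +1 → 10, wraps to 0, carry into subsquare.
Longitude subsquare f = 5; +1 → 6 = g.
Latitude extended square 3; −1 → 2.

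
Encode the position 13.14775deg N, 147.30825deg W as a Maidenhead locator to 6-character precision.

BK63id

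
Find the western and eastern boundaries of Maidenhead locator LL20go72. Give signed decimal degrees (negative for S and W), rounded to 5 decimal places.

Field L=11, L=11: +11·20° lon, +11·10° lat → SW at lon 40°, lat 20°.
Square 2, 0: +2·2° lon, +0·1° lat → SW at lon 44°, lat 20°.
Subsquare g=6, o=14: +6·0.0833333° lon, +14·0.0416667° lat → SW at lon 44.5°, lat 20.5833°.
Extended square 7, 2: +7·0.00833333° lon, +2·0.00416667° lat → SW at lon 44.5583°, lat 20.5917°.
Cell spans 0.00833333° lon × 0.00416667° lat.
west 44.55833, east 44.56667.

44.55833, 44.56667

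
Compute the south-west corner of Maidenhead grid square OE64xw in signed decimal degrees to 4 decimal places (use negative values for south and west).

-45.0833, 113.9167

Field O=14, E=4: +14·20° lon, +4·10° lat → SW at lon 100°, lat -50°.
Square 6, 4: +6·2° lon, +4·1° lat → SW at lon 112°, lat -46°.
Subsquare x=23, w=22: +23·0.0833333° lon, +22·0.0416667° lat → SW at lon 113.917°, lat -45.0833°.
latitude -45.0833, longitude 113.9167.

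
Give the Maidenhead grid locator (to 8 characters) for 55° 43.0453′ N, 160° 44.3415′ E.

Offset from 180°W / 90°S: lon 340.73902°, lat 145.71742°.
Field: lon ⌊340.73902/20⌋ = 17 → R; lat ⌊145.71742/10⌋ = 14 → O.
Square: lon ⌊0.73902/2⌋ = 0; lat ⌊5.71742/1⌋ = 5.
Subsquare: lon ⌊0.73902/0.0833333⌋ = 8 → i; lat ⌊0.71742/0.0416667⌋ = 17 → r.
Extended square: lon ⌊0.07236/0.00833333⌋ = 8; lat ⌊0.00909/0.00416667⌋ = 2.

RO05ir82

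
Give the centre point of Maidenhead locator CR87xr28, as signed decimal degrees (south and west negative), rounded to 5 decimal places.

Field C=2, R=17: +2·20° lon, +17·10° lat → SW at lon -140°, lat 80°.
Square 8, 7: +8·2° lon, +7·1° lat → SW at lon -124°, lat 87°.
Subsquare x=23, r=17: +23·0.0833333° lon, +17·0.0416667° lat → SW at lon -122.083°, lat 87.7083°.
Extended square 2, 8: +2·0.00833333° lon, +8·0.00416667° lat → SW at lon -122.067°, lat 87.7417°.
Cell spans 0.00833333° lon × 0.00416667° lat. Centre is SW corner plus half of each.
latitude 87.74375, longitude -122.06250.

87.74375, -122.06250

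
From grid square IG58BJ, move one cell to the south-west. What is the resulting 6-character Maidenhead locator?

Longitude subsquare b = 1; −1 → 0 = a.
Latitude subsquare j = 9; −1 → 8 = i.

IG58ai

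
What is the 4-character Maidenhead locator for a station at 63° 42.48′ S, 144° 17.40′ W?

Shift to the Maidenhead origin (180°W, 90°S): lon 35.71, lat 26.29.
Field: lon ⌊35.71/20⌋ = 1 → B; lat ⌊26.29/10⌋ = 2 → C.
Square: lon ⌊15.71/2⌋ = 7; lat ⌊6.29/1⌋ = 6.

BC76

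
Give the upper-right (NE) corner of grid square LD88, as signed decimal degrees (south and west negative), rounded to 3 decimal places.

-51.000, 58.000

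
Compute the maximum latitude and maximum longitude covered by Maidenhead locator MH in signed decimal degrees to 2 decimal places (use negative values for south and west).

-10.00, 80.00

Field M=12, H=7: +12·20° lon, +7·10° lat → SW at lon 60°, lat -20°.
Cell spans 20° lon × 10° lat. NE corner is SW corner plus one full cell.
latitude -10.00, longitude 80.00.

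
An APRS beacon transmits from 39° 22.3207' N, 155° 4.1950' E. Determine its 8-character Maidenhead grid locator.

Add 180° to longitude and 90° to latitude: 335.06992, 129.37201.
Field (20°×10°, letters A–R): lon ⌊335.06992/20⌋ = 16 → Q; lat ⌊129.37201/10⌋ = 12 → M.
Square (2°×1°, digits 0–9): lon ⌊15.06992/2⌋ = 7; lat ⌊9.37201/1⌋ = 9.
Subsquare (5′×2.5′, letters a–x): lon ⌊1.06992/0.0833333⌋ = 12 → m; lat ⌊0.37201/0.0416667⌋ = 8 → i.
Extended square (30″×15″, digits 0–9): lon ⌊0.06992/0.00833333⌋ = 8; lat ⌊0.03868/0.00416667⌋ = 9.

QM79mi89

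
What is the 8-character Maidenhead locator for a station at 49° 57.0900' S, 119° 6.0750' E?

OE90nb21

Add 180° to longitude and 90° to latitude: 299.10125, 40.04850.
Field: 299.10125/20 → 14 → O, 40.04850/10 → 4 → E; chars OE.
Square: 19.10125/2 → 9, 0.04850/1 → 0; chars 90.
Subsquare: 1.10125/0.0833333 → 13 → n, 0.04850/0.0416667 → 1 → b; chars nb.
Extended square: 0.01792/0.00833333 → 2, 0.00683/0.00416667 → 1; chars 21.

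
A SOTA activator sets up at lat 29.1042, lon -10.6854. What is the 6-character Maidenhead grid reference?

Shift to the Maidenhead origin (180°W, 90°S): lon 169.3146, lat 119.1042.
Field: lon ⌊169.3146/20⌋ = 8 → I; lat ⌊119.1042/10⌋ = 11 → L.
Square: lon ⌊9.3146/2⌋ = 4; lat ⌊9.1042/1⌋ = 9.
Subsquare: lon ⌊1.3146/0.0833333⌋ = 15 → p; lat ⌊0.1042/0.0416667⌋ = 2 → c.

IL49pc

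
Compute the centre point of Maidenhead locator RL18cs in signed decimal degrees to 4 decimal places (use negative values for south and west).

28.7708, 162.2083

Field R=17, L=11: +17·20° lon, +11·10° lat → SW at lon 160°, lat 20°.
Square 1, 8: +1·2° lon, +8·1° lat → SW at lon 162°, lat 28°.
Subsquare c=2, s=18: +2·0.0833333° lon, +18·0.0416667° lat → SW at lon 162.167°, lat 28.75°.
Cell spans 0.0833333° lon × 0.0416667° lat. Centre is SW corner plus half of each.
latitude 28.7708, longitude 162.2083.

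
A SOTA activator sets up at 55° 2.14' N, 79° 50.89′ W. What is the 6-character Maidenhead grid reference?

Shift to the Maidenhead origin (180°W, 90°S): lon 100.1518, lat 145.0357.
Field: 100.1518/20 → 5 → F, 145.0357/10 → 14 → O; chars FO.
Square: 0.1518/2 → 0, 5.0357/1 → 5; chars 05.
Subsquare: 0.1518/0.0833333 → 1 → b, 0.0357/0.0416667 → 0 → a; chars ba.

FO05ba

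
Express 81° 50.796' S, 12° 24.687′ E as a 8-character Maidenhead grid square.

JA68ed96

Offset from 180°W / 90°S: lon 192.41145°, lat 8.15340°.
Field: lon ⌊192.41145/20⌋ = 9 → J; lat ⌊8.15340/10⌋ = 0 → A.
Square: lon ⌊12.41145/2⌋ = 6; lat ⌊8.15340/1⌋ = 8.
Subsquare: lon ⌊0.41145/0.0833333⌋ = 4 → e; lat ⌊0.15340/0.0416667⌋ = 3 → d.
Extended square: lon ⌊0.07812/0.00833333⌋ = 9; lat ⌊0.02840/0.00416667⌋ = 6.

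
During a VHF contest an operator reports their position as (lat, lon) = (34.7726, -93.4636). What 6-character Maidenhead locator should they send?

EM34gs

Offset from 180°W / 90°S: lon 86.5364°, lat 124.7726°.
Field: 86.5364/20 → 4 → E, 124.7726/10 → 12 → M; chars EM.
Square: 6.5364/2 → 3, 4.7726/1 → 4; chars 34.
Subsquare: 0.5364/0.0833333 → 6 → g, 0.7726/0.0416667 → 18 → s; chars gs.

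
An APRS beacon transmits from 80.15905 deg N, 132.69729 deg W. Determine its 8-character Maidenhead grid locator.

CR30pd68

Add 180° to longitude and 90° to latitude: 47.30271, 170.15905.
Field: 47.30271/20 → 2 → C, 170.15905/10 → 17 → R; chars CR.
Square: 7.30271/2 → 3, 0.15905/1 → 0; chars 30.
Subsquare: 1.30271/0.0833333 → 15 → p, 0.15905/0.0416667 → 3 → d; chars pd.
Extended square: 0.05271/0.00833333 → 6, 0.03405/0.00416667 → 8; chars 68.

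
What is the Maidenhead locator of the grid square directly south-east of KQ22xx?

KQ32aw

Longitude subsquare x = 23; +1 → 24, wraps to 0 = a, carry into square.
Longitude square 2; +1 → 3.
Latitude subsquare x = 23; −1 → 22 = w.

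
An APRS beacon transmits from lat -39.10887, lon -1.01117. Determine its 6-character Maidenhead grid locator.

IF90lv

Shift to the Maidenhead origin (180°W, 90°S): lon 178.9888, lat 50.8911.
Field (20°×10°, letters A–R): 178.9888/20 → 8 → I, 50.8911/10 → 5 → F; chars IF.
Square (2°×1°, digits 0–9): 18.9888/2 → 9, 0.8911/1 → 0; chars 90.
Subsquare (5′×2.5′, letters a–x): 0.9888/0.0833333 → 11 → l, 0.8911/0.0416667 → 21 → v; chars lv.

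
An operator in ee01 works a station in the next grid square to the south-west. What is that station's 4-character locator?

DE90

Longitude square 0; −1 → -1, wraps to 9, carry into field.
Longitude field E = 4; −1 → 3 = D.
Latitude square 1; −1 → 0.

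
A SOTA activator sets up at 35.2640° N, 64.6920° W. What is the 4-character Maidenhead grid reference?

FM75

Add 180° to longitude and 90° to latitude: 115.31, 125.26.
Field: lon ⌊115.31/20⌋ = 5 → F; lat ⌊125.26/10⌋ = 12 → M.
Square: lon ⌊15.31/2⌋ = 7; lat ⌊5.26/1⌋ = 5.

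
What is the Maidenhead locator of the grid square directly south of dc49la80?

DC48lx89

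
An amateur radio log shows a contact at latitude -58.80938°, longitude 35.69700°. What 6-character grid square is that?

KD71ue

Shift to the Maidenhead origin (180°W, 90°S): lon 215.6970, lat 31.1906.
Field (20°×10°, letters A–R): lon ⌊215.6970/20⌋ = 10 → K; lat ⌊31.1906/10⌋ = 3 → D.
Square (2°×1°, digits 0–9): lon ⌊15.6970/2⌋ = 7; lat ⌊1.1906/1⌋ = 1.
Subsquare (5′×2.5′, letters a–x): lon ⌊1.6970/0.0833333⌋ = 20 → u; lat ⌊0.1906/0.0416667⌋ = 4 → e.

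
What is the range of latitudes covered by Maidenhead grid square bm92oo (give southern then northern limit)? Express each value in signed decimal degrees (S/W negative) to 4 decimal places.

32.5833, 32.6250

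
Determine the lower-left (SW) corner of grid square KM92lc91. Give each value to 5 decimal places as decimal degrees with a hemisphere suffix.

Field K=10, M=12: +10·20° lon, +12·10° lat → SW at lon 20°, lat 30°.
Square 9, 2: +9·2° lon, +2·1° lat → SW at lon 38°, lat 32°.
Subsquare l=11, c=2: +11·0.0833333° lon, +2·0.0416667° lat → SW at lon 38.9167°, lat 32.0833°.
Extended square 9, 1: +9·0.00833333° lon, +1·0.00416667° lat → SW at lon 38.9917°, lat 32.0875°.
latitude 32.08750° N, longitude 38.99167° E.

32.08750° N, 38.99167° E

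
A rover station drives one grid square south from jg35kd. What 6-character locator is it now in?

JG35kc

Latitude subsquare d = 3; −1 → 2 = c.
The longitude characters are unchanged.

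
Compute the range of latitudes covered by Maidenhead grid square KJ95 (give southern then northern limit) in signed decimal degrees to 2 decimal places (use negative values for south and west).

5.00, 6.00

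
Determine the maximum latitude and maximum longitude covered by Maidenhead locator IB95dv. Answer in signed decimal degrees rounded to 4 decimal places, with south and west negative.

Field I=8, B=1: +8·20° lon, +1·10° lat → SW at lon -20°, lat -80°.
Square 9, 5: +9·2° lon, +5·1° lat → SW at lon -2°, lat -75°.
Subsquare d=3, v=21: +3·0.0833333° lon, +21·0.0416667° lat → SW at lon -1.75°, lat -74.125°.
Cell spans 0.0833333° lon × 0.0416667° lat. NE corner is SW corner plus one full cell.
latitude -74.0833, longitude -1.6667.

-74.0833, -1.6667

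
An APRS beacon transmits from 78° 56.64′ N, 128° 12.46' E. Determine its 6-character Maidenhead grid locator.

Offset from 180°W / 90°S: lon 308.2077°, lat 168.9440°.
Field: lon ⌊308.2077/20⌋ = 15 → P; lat ⌊168.9440/10⌋ = 16 → Q.
Square: lon ⌊8.2077/2⌋ = 4; lat ⌊8.9440/1⌋ = 8.
Subsquare: lon ⌊0.2077/0.0833333⌋ = 2 → c; lat ⌊0.9440/0.0416667⌋ = 22 → w.

PQ48cw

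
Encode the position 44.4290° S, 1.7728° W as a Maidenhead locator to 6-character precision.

IE95cn

Shift to the Maidenhead origin (180°W, 90°S): lon 178.2272, lat 45.5710.
Field: lon ⌊178.2272/20⌋ = 8 → I; lat ⌊45.5710/10⌋ = 4 → E.
Square: lon ⌊18.2272/2⌋ = 9; lat ⌊5.5710/1⌋ = 5.
Subsquare: lon ⌊0.2272/0.0833333⌋ = 2 → c; lat ⌊0.5710/0.0416667⌋ = 13 → n.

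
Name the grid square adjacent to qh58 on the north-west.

QH49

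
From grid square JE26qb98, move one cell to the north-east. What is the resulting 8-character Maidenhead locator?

JE26rb09

Longitude extended square 9; +1 → 10, wraps to 0, carry into subsquare.
Longitude subsquare q = 16; +1 → 17 = r.
Latitude extended square 8; +1 → 9.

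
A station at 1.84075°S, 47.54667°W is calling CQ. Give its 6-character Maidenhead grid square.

GI68fd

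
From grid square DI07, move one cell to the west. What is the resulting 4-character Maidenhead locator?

Longitude square 0; −1 → -1, wraps to 9, carry into field.
Longitude field D = 3; −1 → 2 = C.
The latitude characters are unchanged.

CI97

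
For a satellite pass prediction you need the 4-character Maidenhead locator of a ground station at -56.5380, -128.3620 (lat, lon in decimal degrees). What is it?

CD53

Offset from 180°W / 90°S: lon 51.64°, lat 33.46°.
Field (20°×10°, letters A–R): lon ⌊51.64/20⌋ = 2 → C; lat ⌊33.46/10⌋ = 3 → D.
Square (2°×1°, digits 0–9): lon ⌊11.64/2⌋ = 5; lat ⌊3.46/1⌋ = 3.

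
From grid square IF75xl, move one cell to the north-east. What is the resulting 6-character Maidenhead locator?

IF85am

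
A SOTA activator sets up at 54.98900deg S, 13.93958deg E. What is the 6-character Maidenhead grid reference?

JD65xa

Shift to the Maidenhead origin (180°W, 90°S): lon 193.9396, lat 35.0110.
Field (20°×10°, letters A–R): 193.9396/20 → 9 → J, 35.0110/10 → 3 → D; chars JD.
Square (2°×1°, digits 0–9): 13.9396/2 → 6, 5.0110/1 → 5; chars 65.
Subsquare (5′×2.5′, letters a–x): 1.9396/0.0833333 → 23 → x, 0.0110/0.0416667 → 0 → a; chars xa.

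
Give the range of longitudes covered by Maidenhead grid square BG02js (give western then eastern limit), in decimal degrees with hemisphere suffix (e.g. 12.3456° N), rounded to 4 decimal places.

159.2500° W, 159.1667° W

Field B=1, G=6: +1·20° lon, +6·10° lat → SW at lon -160°, lat -30°.
Square 0, 2: +0·2° lon, +2·1° lat → SW at lon -160°, lat -28°.
Subsquare j=9, s=18: +9·0.0833333° lon, +18·0.0416667° lat → SW at lon -159.25°, lat -27.25°.
Cell spans 0.0833333° lon × 0.0416667° lat.
west 159.2500° W, east 159.1667° W.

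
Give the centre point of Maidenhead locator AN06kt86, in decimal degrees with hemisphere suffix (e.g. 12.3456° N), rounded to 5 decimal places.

46.81875° N, 179.09583° W

Field A=0, N=13: +0·20° lon, +13·10° lat → SW at lon -180°, lat 40°.
Square 0, 6: +0·2° lon, +6·1° lat → SW at lon -180°, lat 46°.
Subsquare k=10, t=19: +10·0.0833333° lon, +19·0.0416667° lat → SW at lon -179.167°, lat 46.7917°.
Extended square 8, 6: +8·0.00833333° lon, +6·0.00416667° lat → SW at lon -179.1°, lat 46.8167°.
Cell spans 0.00833333° lon × 0.00416667° lat. Centre is SW corner plus half of each.
latitude 46.81875° N, longitude 179.09583° W.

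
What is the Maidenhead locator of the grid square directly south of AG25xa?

AG24xx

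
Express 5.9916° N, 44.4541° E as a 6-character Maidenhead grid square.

LJ25fx

Offset from 180°W / 90°S: lon 224.4541°, lat 95.9916°.
Field (20°×10°, letters A–R): 224.4541/20 → 11 → L, 95.9916/10 → 9 → J; chars LJ.
Square (2°×1°, digits 0–9): 4.4541/2 → 2, 5.9916/1 → 5; chars 25.
Subsquare (5′×2.5′, letters a–x): 0.4541/0.0833333 → 5 → f, 0.9916/0.0416667 → 23 → x; chars fx.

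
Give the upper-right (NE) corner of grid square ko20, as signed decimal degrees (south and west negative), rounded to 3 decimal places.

51.000, 26.000

Field K=10, O=14: +10·20° lon, +14·10° lat → SW at lon 20°, lat 50°.
Square 2, 0: +2·2° lon, +0·1° lat → SW at lon 24°, lat 50°.
Cell spans 2° lon × 1° lat. NE corner is SW corner plus one full cell.
latitude 51.000, longitude 26.000.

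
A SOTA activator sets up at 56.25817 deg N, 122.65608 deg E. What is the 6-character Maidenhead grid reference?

PO16hg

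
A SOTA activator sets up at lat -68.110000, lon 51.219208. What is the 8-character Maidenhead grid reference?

LC51ov63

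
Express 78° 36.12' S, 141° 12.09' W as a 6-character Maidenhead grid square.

BB91jj

Add 180° to longitude and 90° to latitude: 38.7985, 11.3980.
Field: lon ⌊38.7985/20⌋ = 1 → B; lat ⌊11.3980/10⌋ = 1 → B.
Square: lon ⌊18.7985/2⌋ = 9; lat ⌊1.3980/1⌋ = 1.
Subsquare: lon ⌊0.7985/0.0833333⌋ = 9 → j; lat ⌊0.3980/0.0416667⌋ = 9 → j.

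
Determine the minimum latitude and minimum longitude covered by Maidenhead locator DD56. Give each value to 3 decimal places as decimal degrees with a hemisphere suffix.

54.000° S, 110.000° W

Field D=3, D=3: +3·20° lon, +3·10° lat → SW at lon -120°, lat -60°.
Square 5, 6: +5·2° lon, +6·1° lat → SW at lon -110°, lat -54°.
latitude 54.000° S, longitude 110.000° W.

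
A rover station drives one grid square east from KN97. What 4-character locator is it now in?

Longitude square 9; +1 → 10, wraps to 0, carry into field.
Longitude field K = 10; +1 → 11 = L.
The latitude characters are unchanged.

LN07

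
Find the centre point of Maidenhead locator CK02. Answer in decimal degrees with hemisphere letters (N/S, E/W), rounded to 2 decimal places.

12.50° N, 139.00° W

Field C=2, K=10: +2·20° lon, +10·10° lat → SW at lon -140°, lat 10°.
Square 0, 2: +0·2° lon, +2·1° lat → SW at lon -140°, lat 12°.
Cell spans 2° lon × 1° lat. Centre is SW corner plus half of each.
latitude 12.50° N, longitude 139.00° W.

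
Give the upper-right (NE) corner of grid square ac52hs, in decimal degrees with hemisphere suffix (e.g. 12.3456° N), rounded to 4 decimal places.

Field A=0, C=2: +0·20° lon, +2·10° lat → SW at lon -180°, lat -70°.
Square 5, 2: +5·2° lon, +2·1° lat → SW at lon -170°, lat -68°.
Subsquare h=7, s=18: +7·0.0833333° lon, +18·0.0416667° lat → SW at lon -169.417°, lat -67.25°.
Cell spans 0.0833333° lon × 0.0416667° lat. NE corner is SW corner plus one full cell.
latitude 67.2083° S, longitude 169.3333° W.

67.2083° S, 169.3333° W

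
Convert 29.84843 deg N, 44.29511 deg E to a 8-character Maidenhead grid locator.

Offset from 180°W / 90°S: lon 224.29511°, lat 119.84843°.
Field: 224.29511/20 → 11 → L, 119.84843/10 → 11 → L; chars LL.
Square: 4.29511/2 → 2, 9.84843/1 → 9; chars 29.
Subsquare: 0.29511/0.0833333 → 3 → d, 0.84843/0.0416667 → 20 → u; chars du.
Extended square: 0.04511/0.00833333 → 5, 0.01510/0.00416667 → 3; chars 53.

LL29du53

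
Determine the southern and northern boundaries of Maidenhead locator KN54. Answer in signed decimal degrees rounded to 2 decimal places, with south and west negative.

44.00, 45.00

Field K=10, N=13: +10·20° lon, +13·10° lat → SW at lon 20°, lat 40°.
Square 5, 4: +5·2° lon, +4·1° lat → SW at lon 30°, lat 44°.
Cell spans 2° lon × 1° lat.
south 44.00, north 45.00.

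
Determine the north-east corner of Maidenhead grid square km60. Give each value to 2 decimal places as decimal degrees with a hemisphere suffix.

31.00° N, 34.00° E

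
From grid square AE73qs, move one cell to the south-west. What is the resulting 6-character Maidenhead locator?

AE73pr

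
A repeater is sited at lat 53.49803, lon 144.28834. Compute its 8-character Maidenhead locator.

Shift to the Maidenhead origin (180°W, 90°S): lon 324.28834, lat 143.49803.
Field (20°×10°, letters A–R): 324.28834/20 → 16 → Q, 143.49803/10 → 14 → O; chars QO.
Square (2°×1°, digits 0–9): 4.28834/2 → 2, 3.49803/1 → 3; chars 23.
Subsquare (5′×2.5′, letters a–x): 0.28834/0.0833333 → 3 → d, 0.49803/0.0416667 → 11 → l; chars dl.
Extended square (30″×15″, digits 0–9): 0.03834/0.00833333 → 4, 0.03970/0.00416667 → 9; chars 49.

QO23dl49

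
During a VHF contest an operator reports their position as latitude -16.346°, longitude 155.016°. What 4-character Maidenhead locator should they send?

Shift to the Maidenhead origin (180°W, 90°S): lon 335.02, lat 73.65.
Field: lon ⌊335.02/20⌋ = 16 → Q; lat ⌊73.65/10⌋ = 7 → H.
Square: lon ⌊15.02/2⌋ = 7; lat ⌊3.65/1⌋ = 3.

QH73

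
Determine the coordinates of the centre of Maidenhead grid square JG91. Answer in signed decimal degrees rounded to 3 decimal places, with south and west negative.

Field J=9, G=6: +9·20° lon, +6·10° lat → SW at lon 0°, lat -30°.
Square 9, 1: +9·2° lon, +1·1° lat → SW at lon 18°, lat -29°.
Cell spans 2° lon × 1° lat. Centre is SW corner plus half of each.
latitude -28.500, longitude 19.000.

-28.500, 19.000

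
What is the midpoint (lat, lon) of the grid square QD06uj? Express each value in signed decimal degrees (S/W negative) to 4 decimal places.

-53.6042, 141.7083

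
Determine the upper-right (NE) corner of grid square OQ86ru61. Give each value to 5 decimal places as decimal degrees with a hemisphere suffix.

76.84167° N, 117.47500° E

Field O=14, Q=16: +14·20° lon, +16·10° lat → SW at lon 100°, lat 70°.
Square 8, 6: +8·2° lon, +6·1° lat → SW at lon 116°, lat 76°.
Subsquare r=17, u=20: +17·0.0833333° lon, +20·0.0416667° lat → SW at lon 117.417°, lat 76.8333°.
Extended square 6, 1: +6·0.00833333° lon, +1·0.00416667° lat → SW at lon 117.467°, lat 76.8375°.
Cell spans 0.00833333° lon × 0.00416667° lat. NE corner is SW corner plus one full cell.
latitude 76.84167° N, longitude 117.47500° E.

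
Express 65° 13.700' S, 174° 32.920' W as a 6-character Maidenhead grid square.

AC24rs

Add 180° to longitude and 90° to latitude: 5.4513, 24.7717.
Field: lon ⌊5.4513/20⌋ = 0 → A; lat ⌊24.7717/10⌋ = 2 → C.
Square: lon ⌊5.4513/2⌋ = 2; lat ⌊4.7717/1⌋ = 4.
Subsquare: lon ⌊1.4513/0.0833333⌋ = 17 → r; lat ⌊0.7717/0.0416667⌋ = 18 → s.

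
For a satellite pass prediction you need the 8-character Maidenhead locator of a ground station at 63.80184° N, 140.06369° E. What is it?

Shift to the Maidenhead origin (180°W, 90°S): lon 320.06369, lat 153.80184.
Field: 320.06369/20 → 16 → Q, 153.80184/10 → 15 → P; chars QP.
Square: 0.06369/2 → 0, 3.80184/1 → 3; chars 03.
Subsquare: 0.06369/0.0833333 → 0 → a, 0.80184/0.0416667 → 19 → t; chars at.
Extended square: 0.06369/0.00833333 → 7, 0.01017/0.00416667 → 2; chars 72.

QP03at72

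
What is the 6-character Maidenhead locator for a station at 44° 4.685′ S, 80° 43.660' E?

Add 180° to longitude and 90° to latitude: 260.7277, 45.9219.
Field: 260.7277/20 → 13 → N, 45.9219/10 → 4 → E; chars NE.
Square: 0.7277/2 → 0, 5.9219/1 → 5; chars 05.
Subsquare: 0.7277/0.0833333 → 8 → i, 0.9219/0.0416667 → 22 → w; chars iw.

NE05iw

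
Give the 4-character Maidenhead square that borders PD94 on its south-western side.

PD83

Longitude square 9; −1 → 8.
Latitude square 4; −1 → 3.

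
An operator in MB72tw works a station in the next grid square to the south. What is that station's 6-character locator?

MB72tv

Latitude subsquare w = 22; −1 → 21 = v.
The longitude characters are unchanged.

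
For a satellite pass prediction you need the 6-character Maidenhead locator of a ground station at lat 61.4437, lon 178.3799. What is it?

Add 180° to longitude and 90° to latitude: 358.3799, 151.4437.
Field (20°×10°, letters A–R): lon ⌊358.3799/20⌋ = 17 → R; lat ⌊151.4437/10⌋ = 15 → P.
Square (2°×1°, digits 0–9): lon ⌊18.3799/2⌋ = 9; lat ⌊1.4437/1⌋ = 1.
Subsquare (5′×2.5′, letters a–x): lon ⌊0.3799/0.0833333⌋ = 4 → e; lat ⌊0.4437/0.0416667⌋ = 10 → k.

RP91ek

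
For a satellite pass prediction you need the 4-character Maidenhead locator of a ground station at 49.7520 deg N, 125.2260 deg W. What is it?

CN79

Add 180° to longitude and 90° to latitude: 54.77, 139.75.
Field: lon ⌊54.77/20⌋ = 2 → C; lat ⌊139.75/10⌋ = 13 → N.
Square: lon ⌊14.77/2⌋ = 7; lat ⌊9.75/1⌋ = 9.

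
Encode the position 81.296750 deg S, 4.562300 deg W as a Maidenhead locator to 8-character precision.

IA78rq28

Add 180° to longitude and 90° to latitude: 175.43770, 8.70325.
Field (20°×10°, letters A–R): lon ⌊175.43770/20⌋ = 8 → I; lat ⌊8.70325/10⌋ = 0 → A.
Square (2°×1°, digits 0–9): lon ⌊15.43770/2⌋ = 7; lat ⌊8.70325/1⌋ = 8.
Subsquare (5′×2.5′, letters a–x): lon ⌊1.43770/0.0833333⌋ = 17 → r; lat ⌊0.70325/0.0416667⌋ = 16 → q.
Extended square (30″×15″, digits 0–9): lon ⌊0.02103/0.00833333⌋ = 2; lat ⌊0.03658/0.00416667⌋ = 8.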